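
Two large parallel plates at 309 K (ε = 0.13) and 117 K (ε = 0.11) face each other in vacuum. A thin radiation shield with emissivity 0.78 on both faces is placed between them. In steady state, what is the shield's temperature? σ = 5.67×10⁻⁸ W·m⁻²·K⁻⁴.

In steady state the net flux on the hot side equals that on the cold side.
σ(T₁⁴−T_s⁴)/D₁ = σ(T_s⁴−T₂⁴)/D₂, with D₁ = 1/ε₁+1/ε_s−1 = 7.974, D₂ = 1/ε_s+1/ε₂−1 = 9.373.
Solve for T_s⁴: T_s⁴ = (D₂·T₁⁴ + D₁·T₂⁴)/(D₁+D₂) = 5.012×10⁹ K⁴.

T_s ≈ 266 K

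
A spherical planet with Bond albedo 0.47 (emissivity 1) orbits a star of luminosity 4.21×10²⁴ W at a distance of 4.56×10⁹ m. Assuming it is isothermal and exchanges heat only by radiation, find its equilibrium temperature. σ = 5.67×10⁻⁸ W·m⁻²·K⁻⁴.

T ≈ 440 K

First find the stellar flux at distance d: S = L/(4πd²) = 4.21×10²⁴/(4π·(4.56×10⁹)²) = 16110 W/m².
For an isothermal sphere, absorbed (1−a)S·πr² = emitted σ·4πr²·T⁴, so T⁴ = (1−a)S/(4σ).
T⁴ = 0.530·16110/(4·5.67×10⁻⁸) = 3.765×10¹⁰ K⁴.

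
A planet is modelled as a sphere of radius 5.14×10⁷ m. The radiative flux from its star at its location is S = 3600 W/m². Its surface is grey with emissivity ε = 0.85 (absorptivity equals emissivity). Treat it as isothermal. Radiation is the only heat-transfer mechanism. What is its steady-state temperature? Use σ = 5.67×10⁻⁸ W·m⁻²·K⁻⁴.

T ≈ 355 K

At equilibrium, absorbed power = emitted power.
Absorbing cross-section = πr² = 8.300×10¹⁵ m²; emitting surface = 4πr² = 3.320×10¹⁶ m² (ratio 4).
εS·A_cross = εσ·A_surf·T⁴  ⇒  T⁴ = S/(4σ)   (ε cancels).
T⁴ = 3600/(4·5.67×10⁻⁸) = 1.587×10¹⁰ K⁴.
T = (1.587×10¹⁰)^(1/4).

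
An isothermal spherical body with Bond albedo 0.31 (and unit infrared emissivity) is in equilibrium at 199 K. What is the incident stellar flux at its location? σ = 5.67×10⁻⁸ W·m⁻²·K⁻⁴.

(1−a)S·πr² = σ·4πr²·T⁴ ⇒ S = 4σT⁴/(1−a).
S = 4·5.67×10⁻⁸·1.568×10⁹/0.690.

S ≈ 515 W/m²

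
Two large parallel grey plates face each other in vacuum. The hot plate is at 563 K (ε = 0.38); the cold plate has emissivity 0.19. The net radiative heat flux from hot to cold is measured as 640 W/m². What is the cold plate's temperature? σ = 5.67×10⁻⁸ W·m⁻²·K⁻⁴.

q = σ(T₁⁴ − T₂⁴)/(1/ε₁ + 1/ε₂ − 1); denominator = 6.895.
T₂⁴ = T₁⁴ − q·(1/ε₁+1/ε₂−1)/σ = 1.005×10¹¹ − 640·6.895/5.67×10⁻⁸
    = 2.265×10¹⁰ K⁴.

T₂ ≈ 388 K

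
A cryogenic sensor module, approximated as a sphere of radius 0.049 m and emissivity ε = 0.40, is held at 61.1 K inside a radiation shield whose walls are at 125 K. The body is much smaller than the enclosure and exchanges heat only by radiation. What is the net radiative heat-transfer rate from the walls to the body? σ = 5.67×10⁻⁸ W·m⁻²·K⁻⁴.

P_net ≈ 0.158 W

For a small grey body in a large enclosure: P_net = εσA(T_body⁴ − T_wall⁴).
A = 4πr² = 0.03017 m²; T_body⁴ − T_wall⁴ = 1.394×10⁷ − 2.441×10⁸ = -2.302×10⁸ K⁴.
|P_net| = 0.40·5.67×10⁻⁸·0.03017·2.302×10⁸.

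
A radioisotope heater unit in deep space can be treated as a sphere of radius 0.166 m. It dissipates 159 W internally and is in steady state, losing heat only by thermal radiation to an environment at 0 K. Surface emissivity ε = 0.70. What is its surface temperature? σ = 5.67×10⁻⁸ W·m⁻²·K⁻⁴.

Steady state: internal power = radiated power, P = εσA T⁴.
Radiating area A = 4πr² = 0.3463 m².
T⁴ = P/(εσA) = 159/(0.70·5.67×10⁻⁸·0.3463) = 1.157×10¹⁰ K⁴.
T = (1.157×10¹⁰)^(1/4).

T ≈ 328 K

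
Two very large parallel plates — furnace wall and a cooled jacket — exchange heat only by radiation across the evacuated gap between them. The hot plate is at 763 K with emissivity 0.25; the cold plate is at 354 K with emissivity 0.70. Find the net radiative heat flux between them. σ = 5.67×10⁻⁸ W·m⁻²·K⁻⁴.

q ≈ 4140 W/m²

For two infinite grey parallel plates, q = σ(T₁⁴ − T₂⁴)/(1/ε₁ + 1/ε₂ − 1).
T₁⁴ − T₂⁴ = 3.389×10¹¹ − 1.570×10¹⁰ = 3.232×10¹¹ K⁴.
1/ε₁ + 1/ε₂ − 1 = 4.000 + 1.429 − 1 = 4.429.
q = 5.67×10⁻⁸ × 3.232×10¹¹ / 4.429.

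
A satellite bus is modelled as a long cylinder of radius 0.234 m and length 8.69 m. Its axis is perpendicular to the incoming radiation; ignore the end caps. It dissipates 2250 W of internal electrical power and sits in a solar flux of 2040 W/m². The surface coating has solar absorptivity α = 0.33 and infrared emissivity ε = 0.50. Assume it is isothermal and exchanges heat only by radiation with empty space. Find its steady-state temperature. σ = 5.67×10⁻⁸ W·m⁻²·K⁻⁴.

T ≈ 343 K

At steady state, absorbed solar power + internal power = radiated power.
Absorbed: α·S·A_cross = 0.33·2040·4.067 = 2738 W (cross-section 2rL).
Total input = 2738 + 2250 = 4988 W.
Radiated: εσ·A_surf·T⁴ with A_surf = 2πrL = 12.78 m².
T⁴ = 4988/(0.50·5.67×10⁻⁸·12.78) = 1.377×10¹⁰ K⁴.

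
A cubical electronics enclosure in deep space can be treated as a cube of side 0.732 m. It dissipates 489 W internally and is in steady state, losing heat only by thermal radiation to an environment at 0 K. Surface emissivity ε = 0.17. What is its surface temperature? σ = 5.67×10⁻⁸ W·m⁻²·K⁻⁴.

T ≈ 354 K

Steady state: internal power = radiated power, P = εσA T⁴.
Radiating area A = 6L² = 3.215 m².
T⁴ = P/(εσA) = 489/(0.17·5.67×10⁻⁸·3.215) = 1.578×10¹⁰ K⁴.
T = (1.578×10¹⁰)^(1/4).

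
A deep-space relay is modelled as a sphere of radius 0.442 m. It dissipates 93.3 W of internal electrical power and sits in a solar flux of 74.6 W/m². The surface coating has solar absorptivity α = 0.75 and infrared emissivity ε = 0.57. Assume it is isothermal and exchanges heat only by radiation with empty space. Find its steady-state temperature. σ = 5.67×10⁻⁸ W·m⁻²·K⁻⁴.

T ≈ 200 K

At steady state, absorbed solar power + internal power = radiated power.
Absorbed: α·S·A_cross = 0.75·74.6·0.6138 = 34.34 W (cross-section πr²).
Total input = 34.34 + 93.3 = 127.6 W.
Radiated: εσ·A_surf·T⁴ with A_surf = 4πr² = 2.455 m².
T⁴ = 127.6/(0.57·5.67×10⁻⁸·2.455) = 1.609×10⁹ K⁴.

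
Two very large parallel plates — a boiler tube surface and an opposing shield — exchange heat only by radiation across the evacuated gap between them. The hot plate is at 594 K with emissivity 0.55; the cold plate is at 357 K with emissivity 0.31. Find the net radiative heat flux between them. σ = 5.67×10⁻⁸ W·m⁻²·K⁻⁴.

q ≈ 1520 W/m²

For two infinite grey parallel plates, q = σ(T₁⁴ − T₂⁴)/(1/ε₁ + 1/ε₂ − 1).
T₁⁴ − T₂⁴ = 1.245×10¹¹ − 1.624×10¹⁰ = 1.082×10¹¹ K⁴.
1/ε₁ + 1/ε₂ − 1 = 1.818 + 3.226 − 1 = 4.044.
q = 5.67×10⁻⁸ × 1.082×10¹¹ / 4.044.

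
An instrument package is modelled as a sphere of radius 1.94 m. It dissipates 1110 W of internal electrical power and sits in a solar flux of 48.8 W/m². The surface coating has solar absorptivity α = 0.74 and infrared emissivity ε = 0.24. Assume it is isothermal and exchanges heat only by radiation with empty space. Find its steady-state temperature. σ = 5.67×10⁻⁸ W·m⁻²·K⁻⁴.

At steady state, absorbed solar power + internal power = radiated power.
Absorbed: α·S·A_cross = 0.74·48.8·11.82 = 427.0 W (cross-section πr²).
Total input = 427.0 + 1110 = 1537 W.
Radiated: εσ·A_surf·T⁴ with A_surf = 4πr² = 47.29 m².
T⁴ = 1537/(0.24·5.67×10⁻⁸·47.29) = 2.388×10⁹ K⁴.

T ≈ 221 K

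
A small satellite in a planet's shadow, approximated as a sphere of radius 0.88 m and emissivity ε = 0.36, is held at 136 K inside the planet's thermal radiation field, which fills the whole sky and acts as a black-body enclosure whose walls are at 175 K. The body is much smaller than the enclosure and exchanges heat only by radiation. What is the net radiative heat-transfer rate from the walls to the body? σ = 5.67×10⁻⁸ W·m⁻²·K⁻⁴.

For a small grey body in a large enclosure: P_net = εσA(T_body⁴ − T_wall⁴).
A = 4πr² = 9.731 m²; T_body⁴ − T_wall⁴ = 3.421×10⁸ − 9.379×10⁸ = -5.958×10⁸ K⁴.
|P_net| = 0.36·5.67×10⁻⁸·9.731·5.958×10⁸.

P_net ≈ 118 W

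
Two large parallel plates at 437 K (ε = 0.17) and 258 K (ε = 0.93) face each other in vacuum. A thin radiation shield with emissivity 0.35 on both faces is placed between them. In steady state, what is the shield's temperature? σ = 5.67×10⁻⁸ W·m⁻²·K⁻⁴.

T_s ≈ 339 K

In steady state the net flux on the hot side equals that on the cold side.
σ(T₁⁴−T_s⁴)/D₁ = σ(T_s⁴−T₂⁴)/D₂, with D₁ = 1/ε₁+1/ε_s−1 = 7.739, D₂ = 1/ε_s+1/ε₂−1 = 2.932.
Solve for T_s⁴: T_s⁴ = (D₂·T₁⁴ + D₁·T₂⁴)/(D₁+D₂) = 1.323×10¹⁰ K⁴.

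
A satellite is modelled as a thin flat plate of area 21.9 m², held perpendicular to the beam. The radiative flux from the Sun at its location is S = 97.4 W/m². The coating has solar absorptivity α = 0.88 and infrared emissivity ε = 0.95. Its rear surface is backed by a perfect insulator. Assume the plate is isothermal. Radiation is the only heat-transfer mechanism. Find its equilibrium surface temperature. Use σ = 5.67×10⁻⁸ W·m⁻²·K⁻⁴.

T ≈ 200 K

At equilibrium, absorbed power = emitted power.
Absorbing cross-section = A = 21.90 m²; emitting surface = A = 21.90 m² (ratio 1).
αS·A_cross = εσ·A_surf·T⁴  ⇒  T⁴ = αS/(ε·1σ).
T⁴ = 0.880·97.4/(0.95·1·5.67×10⁻⁸) = 1.591×10⁹ K⁴.
T = (1.591×10⁹)^(1/4).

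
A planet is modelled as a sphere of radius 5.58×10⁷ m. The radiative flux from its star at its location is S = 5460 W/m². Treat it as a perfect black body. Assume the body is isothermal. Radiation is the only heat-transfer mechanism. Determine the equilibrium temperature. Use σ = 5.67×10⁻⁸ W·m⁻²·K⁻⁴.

At equilibrium, absorbed power = emitted power.
Absorbing cross-section = πr² = 9.782×10¹⁵ m²; emitting surface = 4πr² = 3.913×10¹⁶ m² (ratio 4).
S·A_cross = εσ·A_surf·T⁴  ⇒  T⁴ = S/(4σ).
T⁴ = 1.00·5460/(4·5.67×10⁻⁸) = 2.407×10¹⁰ K⁴.
T = (2.407×10¹⁰)^(1/4).

T ≈ 394 K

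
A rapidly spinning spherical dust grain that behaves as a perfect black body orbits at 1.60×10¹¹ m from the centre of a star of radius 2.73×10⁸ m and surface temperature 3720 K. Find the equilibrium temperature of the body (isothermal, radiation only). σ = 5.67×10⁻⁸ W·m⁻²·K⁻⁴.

The star's surface emits σT_*⁴; at distance d the flux is S = σT_*⁴(R_*/d)².
S = 5.67×10⁻⁸·(3720)⁴·(2.73×10⁸/1.60×10¹¹)² = 31.61 W/m².
For an isothermal sphere T⁴ = (1−a)S/(4σ) = 1.394×10⁸ K⁴.

T ≈ 109 K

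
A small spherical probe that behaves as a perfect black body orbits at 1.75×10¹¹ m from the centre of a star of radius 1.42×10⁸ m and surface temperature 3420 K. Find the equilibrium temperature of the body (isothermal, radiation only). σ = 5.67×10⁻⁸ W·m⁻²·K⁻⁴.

T ≈ 68.9 K

The star's surface emits σT_*⁴; at distance d the flux is S = σT_*⁴(R_*/d)².
S = 5.67×10⁻⁸·(3420)⁴·(1.42×10⁸/1.75×10¹¹)² = 5.107 W/m².
For an isothermal sphere T⁴ = (1−a)S/(4σ) = 2.252×10⁷ K⁴.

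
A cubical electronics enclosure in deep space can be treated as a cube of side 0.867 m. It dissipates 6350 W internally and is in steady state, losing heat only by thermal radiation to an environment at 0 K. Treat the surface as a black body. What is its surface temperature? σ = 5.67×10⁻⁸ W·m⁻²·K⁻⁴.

Steady state: internal power = radiated power, P = εσA T⁴.
Radiating area A = 6L² = 4.510 m².
T⁴ = P/(εσA) = 6350/(1.0·5.67×10⁻⁸·4.510) = 2.483×10¹⁰ K⁴.
T = (2.483×10¹⁰)^(1/4).

T ≈ 397 K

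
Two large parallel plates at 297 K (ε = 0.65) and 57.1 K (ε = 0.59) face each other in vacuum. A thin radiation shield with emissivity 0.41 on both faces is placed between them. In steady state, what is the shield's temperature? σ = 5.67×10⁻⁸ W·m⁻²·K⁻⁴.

In steady state the net flux on the hot side equals that on the cold side.
σ(T₁⁴−T_s⁴)/D₁ = σ(T_s⁴−T₂⁴)/D₂, with D₁ = 1/ε₁+1/ε_s−1 = 2.977, D₂ = 1/ε_s+1/ε₂−1 = 3.134.
Solve for T_s⁴: T_s⁴ = (D₂·T₁⁴ + D₁·T₂⁴)/(D₁+D₂) = 3.995×10⁹ K⁴.

T_s ≈ 251 K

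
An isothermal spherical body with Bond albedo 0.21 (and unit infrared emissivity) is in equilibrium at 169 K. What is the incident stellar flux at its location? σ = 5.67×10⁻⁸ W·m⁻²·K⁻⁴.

S ≈ 234 W/m²

(1−a)S·πr² = σ·4πr²·T⁴ ⇒ S = 4σT⁴/(1−a).
S = 4·5.67×10⁻⁸·8.157×10⁸/0.790.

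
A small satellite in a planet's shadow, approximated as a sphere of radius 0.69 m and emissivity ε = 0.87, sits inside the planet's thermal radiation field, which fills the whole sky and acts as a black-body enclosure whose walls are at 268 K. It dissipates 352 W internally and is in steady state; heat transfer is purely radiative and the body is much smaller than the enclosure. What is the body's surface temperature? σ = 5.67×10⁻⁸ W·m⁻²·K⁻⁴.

T ≈ 282 K

For a small grey body in a large enclosure, net radiated power = εσA(T⁴ − T_w⁴).
Steady state: P = εσA(T⁴ − T_w⁴) with A = 4πr² = 5.983 m².
T⁴ = P/(εσA) + T_w⁴ = 352/(0.87·5.67×10⁻⁸·5.983) + (268)⁴
    = 1.193×10⁹ + 5.159×10⁹ = 6.351×10⁹ K⁴.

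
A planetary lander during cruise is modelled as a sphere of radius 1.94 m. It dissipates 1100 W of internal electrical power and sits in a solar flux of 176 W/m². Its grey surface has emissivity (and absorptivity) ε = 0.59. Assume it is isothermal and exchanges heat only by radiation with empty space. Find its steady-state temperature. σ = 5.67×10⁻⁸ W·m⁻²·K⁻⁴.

At steady state, absorbed solar power + internal power = radiated power.
Absorbed: α·S·A_cross = 0.59·176·11.82 = 1228 W (cross-section πr²).
Total input = 1228 + 1100 = 2328 W.
Radiated: εσ·A_surf·T⁴ with A_surf = 4πr² = 47.29 m².
T⁴ = 2328/(0.59·5.67×10⁻⁸·47.29) = 1.471×10⁹ K⁴.

T ≈ 196 K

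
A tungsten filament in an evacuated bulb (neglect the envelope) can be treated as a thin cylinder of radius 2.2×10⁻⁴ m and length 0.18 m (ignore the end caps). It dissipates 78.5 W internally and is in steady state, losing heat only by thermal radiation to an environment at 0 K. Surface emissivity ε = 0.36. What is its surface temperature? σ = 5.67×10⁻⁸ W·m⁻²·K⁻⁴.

Steady state: internal power = radiated power, P = εσA T⁴.
Radiating area A = 2πrL = 2.488×10⁻⁴ m².
T⁴ = P/(εσA) = 78.5/(0.36·5.67×10⁻⁸·2.488×10⁻⁴) = 1.546×10¹³ K⁴.
T = (1.546×10¹³)^(1/4).

T ≈ 1980 K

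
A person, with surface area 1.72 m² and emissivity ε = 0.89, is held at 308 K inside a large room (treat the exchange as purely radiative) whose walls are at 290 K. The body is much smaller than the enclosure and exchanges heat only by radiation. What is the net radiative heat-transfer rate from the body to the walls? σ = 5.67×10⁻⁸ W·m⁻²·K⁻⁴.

P_net ≈ 167 W

For a small grey body in a large enclosure: P_net = εσA(T_body⁴ − T_wall⁴).
A = 1.72 m²; T_body⁴ − T_wall⁴ = 8.999×10⁹ − 7.073×10⁹ = 1.926×10⁹ K⁴.
|P_net| = 0.89·5.67×10⁻⁸·1.720·1.926×10⁹.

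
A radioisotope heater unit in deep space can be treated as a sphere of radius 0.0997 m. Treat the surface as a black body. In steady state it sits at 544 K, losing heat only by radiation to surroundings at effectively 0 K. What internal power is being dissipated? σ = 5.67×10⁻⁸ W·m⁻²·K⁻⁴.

P ≈ 620 W

Steady state: P = εσA T⁴.
A = 4πr² = 0.1249 m²; T⁴ = (544)⁴ = 8.758×10¹⁰ K⁴.
P = 1.0 × 5.67×10⁻⁸ × 0.1249 × 8.758×10¹⁰.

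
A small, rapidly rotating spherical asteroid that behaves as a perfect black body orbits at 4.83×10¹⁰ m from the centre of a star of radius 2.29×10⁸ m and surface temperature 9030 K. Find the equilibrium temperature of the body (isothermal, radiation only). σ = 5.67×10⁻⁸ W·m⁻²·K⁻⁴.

T ≈ 440 K

The star's surface emits σT_*⁴; at distance d the flux is S = σT_*⁴(R_*/d)².
S = 5.67×10⁻⁸·(9030)⁴·(2.29×10⁸/4.83×10¹⁰)² = 8474 W/m².
For an isothermal sphere T⁴ = (1−a)S/(4σ) = 3.737×10¹⁰ K⁴.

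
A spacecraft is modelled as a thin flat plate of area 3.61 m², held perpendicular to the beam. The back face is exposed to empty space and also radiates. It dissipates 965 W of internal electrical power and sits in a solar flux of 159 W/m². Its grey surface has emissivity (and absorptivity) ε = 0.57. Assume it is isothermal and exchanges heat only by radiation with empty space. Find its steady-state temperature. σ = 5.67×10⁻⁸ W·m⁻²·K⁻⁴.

At steady state, absorbed solar power + internal power = radiated power.
Absorbed: α·S·A_cross = 0.57·159·3.610 = 327.2 W (cross-section A).
Total input = 327.2 + 965 = 1292 W.
Radiated: εσ·A_surf·T⁴ with A_surf = 2A = 7.220 m².
T⁴ = 1292/(0.57·5.67×10⁻⁸·7.220) = 5.538×10⁹ K⁴.

T ≈ 273 K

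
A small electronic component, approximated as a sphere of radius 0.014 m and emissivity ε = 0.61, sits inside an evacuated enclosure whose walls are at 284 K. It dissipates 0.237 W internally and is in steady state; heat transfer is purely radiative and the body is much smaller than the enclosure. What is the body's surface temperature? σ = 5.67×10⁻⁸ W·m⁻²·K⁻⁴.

T ≈ 310 K

For a small grey body in a large enclosure, net radiated power = εσA(T⁴ − T_w⁴).
Steady state: P = εσA(T⁴ − T_w⁴) with A = 4πr² = 0.002463 m².
T⁴ = P/(εσA) + T_w⁴ = 0.237/(0.61·5.67×10⁻⁸·0.002463) + (284)⁴
    = 2.782×10⁹ + 6.505×10⁹ = 9.287×10⁹ K⁴.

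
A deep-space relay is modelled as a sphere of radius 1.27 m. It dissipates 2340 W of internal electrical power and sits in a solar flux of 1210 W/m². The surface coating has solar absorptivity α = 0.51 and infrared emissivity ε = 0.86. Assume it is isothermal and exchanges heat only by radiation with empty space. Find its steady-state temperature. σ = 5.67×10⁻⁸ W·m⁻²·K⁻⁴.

T ≈ 273 K

At steady state, absorbed solar power + internal power = radiated power.
Absorbed: α·S·A_cross = 0.51·1210·5.067 = 3127 W (cross-section πr²).
Total input = 3127 + 2340 = 5467 W.
Radiated: εσ·A_surf·T⁴ with A_surf = 4πr² = 20.27 m².
T⁴ = 5467/(0.86·5.67×10⁻⁸·20.27) = 5.531×10⁹ K⁴.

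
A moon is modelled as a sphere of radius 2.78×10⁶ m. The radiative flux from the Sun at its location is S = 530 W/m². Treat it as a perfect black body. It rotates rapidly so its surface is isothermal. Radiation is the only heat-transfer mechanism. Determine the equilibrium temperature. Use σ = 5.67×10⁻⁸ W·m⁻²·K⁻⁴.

T ≈ 220 K

At equilibrium, absorbed power = emitted power.
Absorbing cross-section = πr² = 2.428×10¹³ m²; emitting surface = 4πr² = 9.712×10¹³ m² (ratio 4).
S·A_cross = εσ·A_surf·T⁴  ⇒  T⁴ = S/(4σ).
T⁴ = 1.00·530/(4·5.67×10⁻⁸) = 2.337×10⁹ K⁴.
T = (2.337×10⁹)^(1/4).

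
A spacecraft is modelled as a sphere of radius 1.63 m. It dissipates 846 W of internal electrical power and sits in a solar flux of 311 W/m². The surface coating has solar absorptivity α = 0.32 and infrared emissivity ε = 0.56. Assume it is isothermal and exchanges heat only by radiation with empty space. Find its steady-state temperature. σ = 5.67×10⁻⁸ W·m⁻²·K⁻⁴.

T ≈ 199 K

At steady state, absorbed solar power + internal power = radiated power.
Absorbed: α·S·A_cross = 0.32·311·8.347 = 830.7 W (cross-section πr²).
Total input = 830.7 + 846 = 1677 W.
Radiated: εσ·A_surf·T⁴ with A_surf = 4πr² = 33.39 m².
T⁴ = 1677/(0.56·5.67×10⁻⁸·33.39) = 1.582×10⁹ K⁴.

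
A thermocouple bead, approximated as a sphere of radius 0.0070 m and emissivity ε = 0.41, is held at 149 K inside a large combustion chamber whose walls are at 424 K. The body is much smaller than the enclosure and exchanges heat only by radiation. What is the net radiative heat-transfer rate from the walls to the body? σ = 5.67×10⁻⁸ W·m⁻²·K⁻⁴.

P_net ≈ 0.456 W

For a small grey body in a large enclosure: P_net = εσA(T_body⁴ − T_wall⁴).
A = 4πr² = 6.158×10⁻⁴ m²; T_body⁴ − T_wall⁴ = 4.929×10⁸ − 3.232×10¹⁰ = -3.183×10¹⁰ K⁴.
|P_net| = 0.41·5.67×10⁻⁸·6.158×10⁻⁴·3.183×10¹⁰.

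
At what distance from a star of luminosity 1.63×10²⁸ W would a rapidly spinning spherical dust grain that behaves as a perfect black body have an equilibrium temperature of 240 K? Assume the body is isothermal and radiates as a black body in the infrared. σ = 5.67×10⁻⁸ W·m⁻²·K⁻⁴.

d ≈ 1.31×10¹² m

For an isothermal black-emitting sphere, (1−a)S·πr² = σ·4πr²·T⁴ ⇒ S = 4σT⁴/(1−a).
S = 4·5.67×10⁻⁸·(240)⁴/1.00 = 752.5 W/m².
Flux falls as S = L/(4πd²), so d = √(L/(4πS)) = √(1.63×10²⁸/(4π·752.5)).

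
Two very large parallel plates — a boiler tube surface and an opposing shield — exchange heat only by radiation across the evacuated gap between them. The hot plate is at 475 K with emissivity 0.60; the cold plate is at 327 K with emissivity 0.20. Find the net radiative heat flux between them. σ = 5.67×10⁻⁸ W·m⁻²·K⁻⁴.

q ≈ 395 W/m²

For two infinite grey parallel plates, q = σ(T₁⁴ − T₂⁴)/(1/ε₁ + 1/ε₂ − 1).
T₁⁴ − T₂⁴ = 5.091×10¹⁰ − 1.143×10¹⁰ = 3.947×10¹⁰ K⁴.
1/ε₁ + 1/ε₂ − 1 = 1.667 + 5.000 − 1 = 5.667.
q = 5.67×10⁻⁸ × 3.947×10¹⁰ / 5.667.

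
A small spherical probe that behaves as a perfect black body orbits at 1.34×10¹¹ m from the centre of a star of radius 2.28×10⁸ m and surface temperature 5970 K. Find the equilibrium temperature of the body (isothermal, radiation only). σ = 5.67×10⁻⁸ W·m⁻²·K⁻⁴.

T ≈ 174 K

The star's surface emits σT_*⁴; at distance d the flux is S = σT_*⁴(R_*/d)².
S = 5.67×10⁻⁸·(5970)⁴·(2.28×10⁸/1.34×10¹¹)² = 208.5 W/m².
For an isothermal sphere T⁴ = (1−a)S/(4σ) = 9.194×10⁸ K⁴.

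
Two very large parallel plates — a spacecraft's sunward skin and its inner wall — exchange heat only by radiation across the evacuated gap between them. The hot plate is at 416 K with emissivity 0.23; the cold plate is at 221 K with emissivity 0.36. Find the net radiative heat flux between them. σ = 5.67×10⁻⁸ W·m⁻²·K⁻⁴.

q ≈ 255 W/m²

For two infinite grey parallel plates, q = σ(T₁⁴ − T₂⁴)/(1/ε₁ + 1/ε₂ − 1).
T₁⁴ − T₂⁴ = 2.995×10¹⁰ − 2.385×10⁹ = 2.756×10¹⁰ K⁴.
1/ε₁ + 1/ε₂ − 1 = 4.348 + 2.778 − 1 = 6.126.
q = 5.67×10⁻⁸ × 2.756×10¹⁰ / 6.126.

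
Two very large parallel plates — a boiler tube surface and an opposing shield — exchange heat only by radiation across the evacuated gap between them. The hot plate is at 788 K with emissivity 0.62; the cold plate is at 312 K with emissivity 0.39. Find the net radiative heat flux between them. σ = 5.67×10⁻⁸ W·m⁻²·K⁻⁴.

q ≈ 6710 W/m²

For two infinite grey parallel plates, q = σ(T₁⁴ − T₂⁴)/(1/ε₁ + 1/ε₂ − 1).
T₁⁴ − T₂⁴ = 3.856×10¹¹ − 9.476×10⁹ = 3.761×10¹¹ K⁴.
1/ε₁ + 1/ε₂ − 1 = 1.613 + 2.564 − 1 = 3.177.
q = 5.67×10⁻⁸ × 3.761×10¹¹ / 3.177.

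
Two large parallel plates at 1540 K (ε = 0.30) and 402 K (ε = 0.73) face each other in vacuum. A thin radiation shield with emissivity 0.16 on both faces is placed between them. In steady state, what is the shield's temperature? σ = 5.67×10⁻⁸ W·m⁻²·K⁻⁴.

In steady state the net flux on the hot side equals that on the cold side.
σ(T₁⁴−T_s⁴)/D₁ = σ(T_s⁴−T₂⁴)/D₂, with D₁ = 1/ε₁+1/ε_s−1 = 8.583, D₂ = 1/ε_s+1/ε₂−1 = 6.620.
Solve for T_s⁴: T_s⁴ = (D₂·T₁⁴ + D₁·T₂⁴)/(D₁+D₂) = 2.464×10¹² K⁴.

T_s ≈ 1250 K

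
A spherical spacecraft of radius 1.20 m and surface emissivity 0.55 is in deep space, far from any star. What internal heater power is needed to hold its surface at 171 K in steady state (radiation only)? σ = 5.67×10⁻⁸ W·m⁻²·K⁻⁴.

P = εσ·4πr²·T⁴.
4πr² = 18.10 m²; T⁴ = 8.550×10⁸ K⁴.
P = 0.55·5.67×10⁻⁸·18.10·8.550×10⁸.

P ≈ 483 W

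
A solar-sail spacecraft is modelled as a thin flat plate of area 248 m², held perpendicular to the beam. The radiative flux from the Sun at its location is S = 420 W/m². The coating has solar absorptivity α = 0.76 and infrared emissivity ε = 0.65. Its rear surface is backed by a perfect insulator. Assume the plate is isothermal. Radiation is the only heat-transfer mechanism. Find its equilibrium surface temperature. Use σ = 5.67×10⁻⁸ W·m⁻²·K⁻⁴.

At equilibrium, absorbed power = emitted power.
Absorbing cross-section = A = 248.0 m²; emitting surface = A = 248.0 m² (ratio 1).
αS·A_cross = εσ·A_surf·T⁴  ⇒  T⁴ = αS/(ε·1σ).
T⁴ = 0.760·420/(0.65·1·5.67×10⁻⁸) = 8.661×10⁹ K⁴.
T = (8.661×10⁹)^(1/4).

T ≈ 305 K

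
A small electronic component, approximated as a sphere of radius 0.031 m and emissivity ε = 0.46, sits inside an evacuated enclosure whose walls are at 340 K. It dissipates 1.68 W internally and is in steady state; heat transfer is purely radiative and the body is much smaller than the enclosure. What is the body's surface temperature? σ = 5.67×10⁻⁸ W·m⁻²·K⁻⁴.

T ≈ 370 K

For a small grey body in a large enclosure, net radiated power = εσA(T⁴ − T_w⁴).
Steady state: P = εσA(T⁴ − T_w⁴) with A = 4πr² = 0.01208 m².
T⁴ = P/(εσA) + T_w⁴ = 1.68/(0.46·5.67×10⁻⁸·0.01208) + (340)⁴
    = 5.334×10⁹ + 1.336×10¹⁰ = 1.870×10¹⁰ K⁴.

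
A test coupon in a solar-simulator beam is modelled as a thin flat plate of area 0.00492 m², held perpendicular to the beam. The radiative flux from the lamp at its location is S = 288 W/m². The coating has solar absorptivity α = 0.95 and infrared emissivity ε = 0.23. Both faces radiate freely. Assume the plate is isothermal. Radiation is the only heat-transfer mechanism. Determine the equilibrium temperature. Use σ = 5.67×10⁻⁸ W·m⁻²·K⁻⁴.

At equilibrium, absorbed power = emitted power.
Absorbing cross-section = A = 0.004920 m²; emitting surface = 2A = 0.009840 m² (ratio 2).
αS·A_cross = εσ·A_surf·T⁴  ⇒  T⁴ = αS/(ε·2σ).
T⁴ = 0.950·288/(0.23·2·5.67×10⁻⁸) = 1.049×10¹⁰ K⁴.
T = (1.049×10¹⁰)^(1/4).

T ≈ 320 K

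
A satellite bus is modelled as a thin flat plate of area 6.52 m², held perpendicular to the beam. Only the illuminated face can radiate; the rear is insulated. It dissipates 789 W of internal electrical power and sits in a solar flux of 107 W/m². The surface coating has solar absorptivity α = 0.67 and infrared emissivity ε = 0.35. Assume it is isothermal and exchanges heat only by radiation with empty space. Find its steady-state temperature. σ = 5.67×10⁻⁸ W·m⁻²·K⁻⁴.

At steady state, absorbed solar power + internal power = radiated power.
Absorbed: α·S·A_cross = 0.67·107·6.520 = 467.4 W (cross-section A).
Total input = 467.4 + 789 = 1256 W.
Radiated: εσ·A_surf·T⁴ with A_surf = A = 6.520 m².
T⁴ = 1256/(0.35·5.67×10⁻⁸·6.520) = 9.710×10⁹ K⁴.

T ≈ 314 K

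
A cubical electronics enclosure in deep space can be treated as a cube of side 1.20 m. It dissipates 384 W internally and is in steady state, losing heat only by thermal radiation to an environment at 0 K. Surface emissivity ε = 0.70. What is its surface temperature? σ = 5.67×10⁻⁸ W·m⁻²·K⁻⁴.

T ≈ 183 K

Steady state: internal power = radiated power, P = εσA T⁴.
Radiating area A = 6L² = 8.640 m².
T⁴ = P/(εσA) = 384/(0.70·5.67×10⁻⁸·8.640) = 1.120×10⁹ K⁴.
T = (1.120×10⁹)^(1/4).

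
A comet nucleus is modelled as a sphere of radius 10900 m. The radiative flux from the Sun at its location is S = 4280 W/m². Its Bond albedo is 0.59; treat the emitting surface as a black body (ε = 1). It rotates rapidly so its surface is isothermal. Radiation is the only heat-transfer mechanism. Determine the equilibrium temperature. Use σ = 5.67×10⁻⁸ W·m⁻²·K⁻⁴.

T ≈ 297 K

At equilibrium, absorbed power = emitted power.
Absorbing cross-section = πr² = 3.733×10⁸ m²; emitting surface = 4πr² = 1.493×10⁹ m² (ratio 4).
(1−a)S·A_cross = εσ·A_surf·T⁴  ⇒  T⁴ = (1−a)S/(4σ).
T⁴ = 0.410·4280/(4·5.67×10⁻⁸) = 7.737×10⁹ K⁴.
T = (7.737×10⁹)^(1/4).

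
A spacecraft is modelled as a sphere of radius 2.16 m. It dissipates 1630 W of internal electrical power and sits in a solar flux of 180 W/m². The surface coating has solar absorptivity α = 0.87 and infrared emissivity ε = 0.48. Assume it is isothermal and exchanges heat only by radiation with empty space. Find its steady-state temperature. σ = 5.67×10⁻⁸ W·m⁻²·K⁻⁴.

T ≈ 223 K

At steady state, absorbed solar power + internal power = radiated power.
Absorbed: α·S·A_cross = 0.87·180·14.66 = 2295 W (cross-section πr²).
Total input = 2295 + 1630 = 3925 W.
Radiated: εσ·A_surf·T⁴ with A_surf = 4πr² = 58.63 m².
T⁴ = 3925/(0.48·5.67×10⁻⁸·58.63) = 2.460×10⁹ K⁴.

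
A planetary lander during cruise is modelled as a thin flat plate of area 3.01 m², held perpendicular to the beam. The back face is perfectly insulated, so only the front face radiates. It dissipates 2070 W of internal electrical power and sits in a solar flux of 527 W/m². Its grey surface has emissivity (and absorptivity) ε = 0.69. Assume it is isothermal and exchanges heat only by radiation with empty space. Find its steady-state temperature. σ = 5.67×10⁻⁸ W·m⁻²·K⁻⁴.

T ≈ 405 K

At steady state, absorbed solar power + internal power = radiated power.
Absorbed: α·S·A_cross = 0.69·527·3.010 = 1095 W (cross-section A).
Total input = 1095 + 2070 = 3165 W.
Radiated: εσ·A_surf·T⁴ with A_surf = A = 3.010 m².
T⁴ = 3165/(0.69·5.67×10⁻⁸·3.010) = 2.687×10¹⁰ K⁴.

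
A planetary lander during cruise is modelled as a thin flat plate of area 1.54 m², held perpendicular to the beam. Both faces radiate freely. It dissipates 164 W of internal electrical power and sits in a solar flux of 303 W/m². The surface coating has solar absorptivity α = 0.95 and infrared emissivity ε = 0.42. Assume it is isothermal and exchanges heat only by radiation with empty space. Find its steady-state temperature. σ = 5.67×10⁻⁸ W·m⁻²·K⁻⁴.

T ≈ 302 K

At steady state, absorbed solar power + internal power = radiated power.
Absorbed: α·S·A_cross = 0.95·303·1.540 = 443.3 W (cross-section A).
Total input = 443.3 + 164 = 607.3 W.
Radiated: εσ·A_surf·T⁴ with A_surf = 2A = 3.080 m².
T⁴ = 607.3/(0.42·5.67×10⁻⁸·3.080) = 8.280×10⁹ K⁴.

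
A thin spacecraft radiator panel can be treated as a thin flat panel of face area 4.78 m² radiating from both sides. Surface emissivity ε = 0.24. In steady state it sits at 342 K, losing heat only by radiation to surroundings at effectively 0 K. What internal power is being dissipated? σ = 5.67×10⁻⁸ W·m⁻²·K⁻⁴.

P ≈ 1780 W

Steady state: P = εσA T⁴.
A = 2·4.78 = 9.560 m²; T⁴ = (342)⁴ = 1.368×10¹⁰ K⁴.
P = 0.24 × 5.67×10⁻⁸ × 9.560 × 1.368×10¹⁰.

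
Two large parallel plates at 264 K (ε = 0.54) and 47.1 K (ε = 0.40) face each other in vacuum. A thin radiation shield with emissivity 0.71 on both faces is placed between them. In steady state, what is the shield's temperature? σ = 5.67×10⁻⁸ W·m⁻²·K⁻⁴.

T_s ≈ 229 K

In steady state the net flux on the hot side equals that on the cold side.
σ(T₁⁴−T_s⁴)/D₁ = σ(T_s⁴−T₂⁴)/D₂, with D₁ = 1/ε₁+1/ε_s−1 = 2.260, D₂ = 1/ε_s+1/ε₂−1 = 2.908.
Solve for T_s⁴: T_s⁴ = (D₂·T₁⁴ + D₁·T₂⁴)/(D₁+D₂) = 2.735×10⁹ K⁴.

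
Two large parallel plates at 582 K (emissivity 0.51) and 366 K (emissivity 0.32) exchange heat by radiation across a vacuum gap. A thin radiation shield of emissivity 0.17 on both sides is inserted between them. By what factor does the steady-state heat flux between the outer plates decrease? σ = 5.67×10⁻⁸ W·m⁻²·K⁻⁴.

factor ≈ 3.63

Without shield: q₀ = σΔ(T⁴)/(1/ε₁+1/ε₂−1) with denominator 4.086.
With shield the two gaps are in series; the resistances add: (1/ε₁+1/ε_s−1)+(1/ε_s+1/ε₂−1) = 6.843+8.007 = 14.85.
Heat-flux ratio q₀/q = 14.85/4.086.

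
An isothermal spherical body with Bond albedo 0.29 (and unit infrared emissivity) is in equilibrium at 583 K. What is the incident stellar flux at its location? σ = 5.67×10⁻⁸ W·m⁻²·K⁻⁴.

(1−a)S·πr² = σ·4πr²·T⁴ ⇒ S = 4σT⁴/(1−a).
S = 4·5.67×10⁻⁸·1.155×10¹¹/0.710.

S ≈ 36900 W/m²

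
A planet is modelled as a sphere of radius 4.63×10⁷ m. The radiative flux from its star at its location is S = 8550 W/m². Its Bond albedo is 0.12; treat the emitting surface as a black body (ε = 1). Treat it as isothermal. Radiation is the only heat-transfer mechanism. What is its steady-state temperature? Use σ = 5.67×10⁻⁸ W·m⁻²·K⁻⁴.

T ≈ 427 K

At equilibrium, absorbed power = emitted power.
Absorbing cross-section = πr² = 6.735×10¹⁵ m²; emitting surface = 4πr² = 2.694×10¹⁶ m² (ratio 4).
(1−a)S·A_cross = εσ·A_surf·T⁴  ⇒  T⁴ = (1−a)S/(4σ).
T⁴ = 0.880·8550/(4·5.67×10⁻⁸) = 3.317×10¹⁰ K⁴.
T = (3.317×10¹⁰)^(1/4).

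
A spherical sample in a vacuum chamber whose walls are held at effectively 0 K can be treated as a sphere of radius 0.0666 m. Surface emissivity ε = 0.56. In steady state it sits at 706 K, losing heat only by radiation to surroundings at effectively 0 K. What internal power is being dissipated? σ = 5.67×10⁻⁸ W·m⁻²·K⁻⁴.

Steady state: P = εσA T⁴.
A = 4πr² = 0.05574 m²; T⁴ = (706)⁴ = 2.484×10¹¹ K⁴.
P = 0.56 × 5.67×10⁻⁸ × 0.05574 × 2.484×10¹¹.

P ≈ 440 W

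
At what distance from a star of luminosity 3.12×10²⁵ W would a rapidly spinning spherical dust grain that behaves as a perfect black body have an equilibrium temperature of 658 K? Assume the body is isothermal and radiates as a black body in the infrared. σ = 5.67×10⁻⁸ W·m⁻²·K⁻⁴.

d ≈ 7.64×10⁹ m

For an isothermal black-emitting sphere, (1−a)S·πr² = σ·4πr²·T⁴ ⇒ S = 4σT⁴/(1−a).
S = 4·5.67×10⁻⁸·(658)⁴/1.00 = 42520 W/m².
Flux falls as S = L/(4πd²), so d = √(L/(4πS)) = √(3.12×10²⁵/(4π·42520)).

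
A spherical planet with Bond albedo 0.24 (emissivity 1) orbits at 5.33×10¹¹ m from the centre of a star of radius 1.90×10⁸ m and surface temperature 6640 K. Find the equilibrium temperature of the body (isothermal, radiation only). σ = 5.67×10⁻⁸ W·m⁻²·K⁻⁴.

The star's surface emits σT_*⁴; at distance d the flux is S = σT_*⁴(R_*/d)².
S = 5.67×10⁻⁸·(6640)⁴·(1.90×10⁸/5.33×10¹¹)² = 14.01 W/m².
For an isothermal sphere T⁴ = (1−a)S/(4σ) = 4.693×10⁷ K⁴.

T ≈ 82.8 K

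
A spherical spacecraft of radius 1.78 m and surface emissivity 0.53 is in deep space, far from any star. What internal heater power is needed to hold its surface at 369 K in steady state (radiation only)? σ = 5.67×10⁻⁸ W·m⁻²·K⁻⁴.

P ≈ 22200 W

P = εσ·4πr²·T⁴.
4πr² = 39.82 m²; T⁴ = 1.854×10¹⁰ K⁴.
P = 0.53·5.67×10⁻⁸·39.82·1.854×10¹⁰.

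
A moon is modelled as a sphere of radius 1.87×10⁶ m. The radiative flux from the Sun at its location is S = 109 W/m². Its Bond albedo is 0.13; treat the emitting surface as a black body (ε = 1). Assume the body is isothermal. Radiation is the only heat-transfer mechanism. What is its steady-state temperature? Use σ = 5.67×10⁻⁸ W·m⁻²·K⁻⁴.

At equilibrium, absorbed power = emitted power.
Absorbing cross-section = πr² = 1.099×10¹³ m²; emitting surface = 4πr² = 4.394×10¹³ m² (ratio 4).
(1−a)S·A_cross = εσ·A_surf·T⁴  ⇒  T⁴ = (1−a)S/(4σ).
T⁴ = 0.870·109/(4·5.67×10⁻⁸) = 4.181×10⁸ K⁴.
T = (4.181×10⁸)^(1/4).

T ≈ 143 K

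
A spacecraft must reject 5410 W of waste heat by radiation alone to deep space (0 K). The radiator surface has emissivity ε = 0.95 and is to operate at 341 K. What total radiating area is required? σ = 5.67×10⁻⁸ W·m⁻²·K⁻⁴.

A ≈ 7.43 m²

P = εσA T⁴ ⇒ A = P/(εσT⁴).
T⁴ = 1.352×10¹⁰ K⁴.
A = 5410/(0.95 × 5.67×10⁻⁸ × 1.352×10¹⁰).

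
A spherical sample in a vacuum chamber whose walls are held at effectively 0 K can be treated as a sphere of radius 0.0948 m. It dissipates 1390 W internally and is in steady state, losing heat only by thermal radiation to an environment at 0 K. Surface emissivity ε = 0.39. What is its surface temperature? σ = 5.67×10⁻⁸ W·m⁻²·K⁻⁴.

T ≈ 864 K

Steady state: internal power = radiated power, P = εσA T⁴.
Radiating area A = 4πr² = 0.1129 m².
T⁴ = P/(εσA) = 1390/(0.39·5.67×10⁻⁸·0.1129) = 5.566×10¹¹ K⁴.
T = (5.566×10¹¹)^(1/4).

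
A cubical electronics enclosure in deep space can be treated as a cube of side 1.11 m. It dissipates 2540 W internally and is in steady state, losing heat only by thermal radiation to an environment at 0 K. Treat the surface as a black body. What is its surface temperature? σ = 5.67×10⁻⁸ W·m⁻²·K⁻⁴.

T ≈ 279 K

Steady state: internal power = radiated power, P = εσA T⁴.
Radiating area A = 6L² = 7.393 m².
T⁴ = P/(εσA) = 2540/(1.0·5.67×10⁻⁸·7.393) = 6.060×10⁹ K⁴.
T = (6.060×10⁹)^(1/4).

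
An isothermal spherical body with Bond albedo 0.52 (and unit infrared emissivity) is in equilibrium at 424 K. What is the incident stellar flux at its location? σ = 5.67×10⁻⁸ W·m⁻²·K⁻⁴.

S ≈ 15300 W/m²

(1−a)S·πr² = σ·4πr²·T⁴ ⇒ S = 4σT⁴/(1−a).
S = 4·5.67×10⁻⁸·3.232×10¹⁰/0.480.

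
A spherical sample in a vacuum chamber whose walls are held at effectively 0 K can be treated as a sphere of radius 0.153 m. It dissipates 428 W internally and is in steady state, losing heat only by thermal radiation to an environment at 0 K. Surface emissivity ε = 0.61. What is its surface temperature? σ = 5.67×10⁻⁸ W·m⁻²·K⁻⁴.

Steady state: internal power = radiated power, P = εσA T⁴.
Radiating area A = 4πr² = 0.2942 m².
T⁴ = P/(εσA) = 428/(0.61·5.67×10⁻⁸·0.2942) = 4.207×10¹⁰ K⁴.
T = (4.207×10¹⁰)^(1/4).

T ≈ 453 K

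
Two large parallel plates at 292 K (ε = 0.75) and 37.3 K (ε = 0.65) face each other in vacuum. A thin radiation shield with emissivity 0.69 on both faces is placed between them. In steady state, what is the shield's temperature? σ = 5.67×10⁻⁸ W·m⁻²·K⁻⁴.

T_s ≈ 249 K

In steady state the net flux on the hot side equals that on the cold side.
σ(T₁⁴−T_s⁴)/D₁ = σ(T_s⁴−T₂⁴)/D₂, with D₁ = 1/ε₁+1/ε_s−1 = 1.783, D₂ = 1/ε_s+1/ε₂−1 = 1.988.
Solve for T_s⁴: T_s⁴ = (D₂·T₁⁴ + D₁·T₂⁴)/(D₁+D₂) = 3.834×10⁹ K⁴.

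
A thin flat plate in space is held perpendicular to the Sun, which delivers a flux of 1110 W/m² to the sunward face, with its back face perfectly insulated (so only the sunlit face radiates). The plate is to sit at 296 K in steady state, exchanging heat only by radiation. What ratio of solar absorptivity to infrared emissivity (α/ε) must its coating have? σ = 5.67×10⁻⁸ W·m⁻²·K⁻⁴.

Balance: αS·A = εσ·1A·T⁴ ⇒ α/ε = σT⁴/S.
α/ε = 5.67×10⁻⁸·(296)⁴/1110 = 5.67×10⁻⁸·7.677×10⁹/1110.

α/ε ≈ 0.392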